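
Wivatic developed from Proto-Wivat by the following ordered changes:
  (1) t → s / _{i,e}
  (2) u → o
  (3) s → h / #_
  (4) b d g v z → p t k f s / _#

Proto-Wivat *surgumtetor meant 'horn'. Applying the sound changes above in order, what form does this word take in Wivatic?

horgomsetor

Wivatic: *surgumtetor
  surgumtetor → surgumsetor   [palatalisation]
  surgumsetor → sorgomsetor   [vowel merger]
  sorgomsetor → horgomsetor   [debuccalisation]
  horgomsetor (rule 4 does not apply)
  giving Wivatic horgomsetor.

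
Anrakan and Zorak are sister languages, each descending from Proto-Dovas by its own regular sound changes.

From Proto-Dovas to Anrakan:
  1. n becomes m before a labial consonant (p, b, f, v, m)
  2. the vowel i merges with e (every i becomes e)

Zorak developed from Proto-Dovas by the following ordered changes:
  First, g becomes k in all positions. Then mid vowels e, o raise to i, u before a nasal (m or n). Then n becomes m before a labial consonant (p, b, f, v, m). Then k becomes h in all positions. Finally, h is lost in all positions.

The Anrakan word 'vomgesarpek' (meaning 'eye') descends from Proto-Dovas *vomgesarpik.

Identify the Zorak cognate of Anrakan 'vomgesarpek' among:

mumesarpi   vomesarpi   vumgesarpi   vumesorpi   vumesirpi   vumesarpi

vumesarpi

Zorak: start from *vomgesarpik.
  rule 1 (unconditioned shift): vomgesarpik → vomkesarpik
  rule 2 (pre-nasal raising): vomkesarpik → vumkesarpik
  rule 3: no change — vumkesarpik
  rule 4 (unconditioned shift): vumkesarpik → vumhesarpih
  rule 5 (h-loss): vumhesarpih → vumesarpi
  ⇒ Zorak vumesarpi
Only 'vumesarpi' matches the regular Zorak development of *vomgesarpik.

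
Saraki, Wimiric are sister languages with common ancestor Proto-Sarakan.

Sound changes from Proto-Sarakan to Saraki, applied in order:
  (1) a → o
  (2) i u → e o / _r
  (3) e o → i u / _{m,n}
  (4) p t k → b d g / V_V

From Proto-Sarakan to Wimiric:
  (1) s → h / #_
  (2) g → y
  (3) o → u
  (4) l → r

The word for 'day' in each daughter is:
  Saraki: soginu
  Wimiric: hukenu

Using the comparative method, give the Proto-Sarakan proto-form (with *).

*sokenu

Position 2: Saraki has o, Wimiric has u. Taking the neighbouring segments as reconstructed: Saraki o could go back to *a or *o; Wimiric u could go back to *o or *u — the one source consistent with every daughter is *o.
Position 4: Saraki has i, Wimiric has e. Wimiric preserves e here (none of its changes turn any other segment into e), so the proto-segment is *e.
Position 3: Saraki has g, Wimiric has k. Wimiric preserves k here (none of its changes turn any other segment into k), so the proto-segment is *k.
This points to *sokenu. Verify forward in each daughter:
Saraki: start from *sokenu.
  rule 1: no change — sokenu
  rule 2: no change — sokenu
  rule 3 (pre-nasal raising): sokenu → sokinu
  rule 4 (intervocalic voicing): sokinu → soginu
  ⇒ Saraki soginu
Wimiric: *sokenu
  sokenu → hokenu   [debuccalisation]
  hokenu (rule 2 does not apply)
  hokenu → hukenu   [vowel merger]
  hukenu (rule 4 does not apply)
  giving Wimiric hukenu.
*sokenu is the unique common source.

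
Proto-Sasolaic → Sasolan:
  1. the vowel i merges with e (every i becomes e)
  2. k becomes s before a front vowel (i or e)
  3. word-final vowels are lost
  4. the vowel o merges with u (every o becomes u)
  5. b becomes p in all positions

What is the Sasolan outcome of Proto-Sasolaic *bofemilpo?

Sasolan: *bofemilpo
  bofemilpo → bofemelpo   [vowel merger]
  bofemelpo (rule 2 does not apply)
  bofemelpo → bofemelp   [apocope]
  bofemelp → bufemelp   [vowel merger]
  bufemelp → pufemelp   [unconditioned shift]
  giving Sasolan pufemelp.

pufemelp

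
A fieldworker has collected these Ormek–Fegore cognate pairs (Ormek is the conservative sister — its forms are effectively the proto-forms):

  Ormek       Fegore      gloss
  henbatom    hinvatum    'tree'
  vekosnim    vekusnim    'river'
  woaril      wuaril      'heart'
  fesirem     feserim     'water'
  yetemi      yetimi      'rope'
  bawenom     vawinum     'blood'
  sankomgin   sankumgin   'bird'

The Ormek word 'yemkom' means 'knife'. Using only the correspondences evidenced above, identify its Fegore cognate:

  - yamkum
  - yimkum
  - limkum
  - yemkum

yimkum

fesirem ~ feserim, yetemi ~ yetimi — Ormek e corresponds to Fegore i after a consonant, before a nasal.
henbatom ~ hinvatum, bawenom ~ vawinum — Ormek o corresponds to Fegore u after a consonant, before a nasal.
Applying these to Ormek 'yemkom':
  yemkom → yimkom   (e→i after a consonant, before a nasal)
  yimkom → yimkum   (o→u after a consonant, before a nasal)
So the Fegore cognate is 'yimkum'.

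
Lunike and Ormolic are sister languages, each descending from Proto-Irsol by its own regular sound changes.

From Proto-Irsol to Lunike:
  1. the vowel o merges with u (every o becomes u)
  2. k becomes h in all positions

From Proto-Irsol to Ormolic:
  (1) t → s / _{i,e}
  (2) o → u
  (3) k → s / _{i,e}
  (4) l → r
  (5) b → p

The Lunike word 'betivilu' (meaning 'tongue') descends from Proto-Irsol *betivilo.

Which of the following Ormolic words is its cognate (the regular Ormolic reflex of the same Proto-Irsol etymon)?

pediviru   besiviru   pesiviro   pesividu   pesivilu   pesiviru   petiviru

Ormolic: start from *betivilo.
  rule 1 (palatalisation): betivilo → besivilo
  rule 2 (vowel merger): besivilo → besivilu
  rule 3: no change — besivilu
  rule 4 (unconditioned shift): besivilu → besiviru
  rule 5 (unconditioned shift): besiviru → pesiviru
  ⇒ Ormolic pesiviru

pesiviru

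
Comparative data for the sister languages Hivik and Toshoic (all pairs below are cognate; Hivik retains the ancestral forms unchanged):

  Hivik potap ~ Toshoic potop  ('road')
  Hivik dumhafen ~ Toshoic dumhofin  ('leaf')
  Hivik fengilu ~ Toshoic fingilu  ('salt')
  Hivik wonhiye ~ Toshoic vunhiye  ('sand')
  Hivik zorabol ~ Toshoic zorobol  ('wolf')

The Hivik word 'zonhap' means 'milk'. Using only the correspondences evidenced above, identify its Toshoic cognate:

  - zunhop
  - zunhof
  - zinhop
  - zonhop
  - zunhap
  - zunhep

wonhiye ~ vunhiye — Hivik o corresponds to Toshoic u after a consonant, before a nasal.
potap ~ potop — Hivik a corresponds to Toshoic o after a consonant, before a labial obstruent.
Applying these to Hivik 'zonhap':
  zonhap → zunhap   (o→u after a consonant, before a nasal)
  zunhap → zunhop   (a→o after a consonant, before a labial obstruent)
So the Toshoic cognate is 'zunhop'.

zunhop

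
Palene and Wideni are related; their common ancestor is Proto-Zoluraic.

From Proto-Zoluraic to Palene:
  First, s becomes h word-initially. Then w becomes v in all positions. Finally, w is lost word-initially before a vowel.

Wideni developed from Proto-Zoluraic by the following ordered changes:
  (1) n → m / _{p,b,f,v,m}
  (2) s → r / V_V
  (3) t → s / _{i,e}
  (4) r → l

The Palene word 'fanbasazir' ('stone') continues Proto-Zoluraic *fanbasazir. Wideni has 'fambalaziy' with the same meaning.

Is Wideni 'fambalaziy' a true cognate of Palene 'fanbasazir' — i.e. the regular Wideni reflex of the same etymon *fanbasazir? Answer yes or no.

no

Derive the expected Wideni reflex of *fanbasazir:
Wideni: *fanbasazir > fambasazir > fambarazir > fambalazil  (by nasal place assimilation, rhotacism, unconditioned shift)
The regular Wideni reflex would be 'fambalazil', but the attested form is 'fambalaziy'. The correspondence is irregular, so they are not cognates (the Wideni form has a different source).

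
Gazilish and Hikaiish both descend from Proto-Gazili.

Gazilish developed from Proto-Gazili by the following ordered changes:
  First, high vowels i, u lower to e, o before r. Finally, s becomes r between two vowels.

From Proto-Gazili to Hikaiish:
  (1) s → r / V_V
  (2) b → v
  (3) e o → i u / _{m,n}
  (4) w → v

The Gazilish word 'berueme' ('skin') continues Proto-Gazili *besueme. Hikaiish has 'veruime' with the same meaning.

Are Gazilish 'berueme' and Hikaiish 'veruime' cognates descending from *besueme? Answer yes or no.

yes

Derive the expected Hikaiish reflex of *besueme:
Hikaiish: *besueme > berueme > verueme > veruime  (by rhotacism, unconditioned shift, pre-nasal raising)
Hikaiish 'veruime' matches the regular reflex exactly, so the pair is cognate.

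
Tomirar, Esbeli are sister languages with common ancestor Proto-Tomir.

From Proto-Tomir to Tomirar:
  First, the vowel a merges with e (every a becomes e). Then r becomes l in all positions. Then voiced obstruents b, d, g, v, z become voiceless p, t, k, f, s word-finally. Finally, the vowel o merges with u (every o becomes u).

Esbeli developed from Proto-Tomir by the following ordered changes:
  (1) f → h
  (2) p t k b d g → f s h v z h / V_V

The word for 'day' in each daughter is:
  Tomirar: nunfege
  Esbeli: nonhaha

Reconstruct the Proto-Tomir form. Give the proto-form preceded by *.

Position 6: Tomirar has g, Esbeli has h. Tomirar preserves g here (none of its changes turn any other segment into g), so the proto-segment is *g.
Position 7: Tomirar has e, Esbeli has a. Esbeli preserves a here (none of its changes turn any other segment into a), so the proto-segment is *a.
Position 4: Tomirar has f, Esbeli has h. Taking the neighbouring segments as reconstructed: Tomirar f can only go back to *f; Esbeli h could go back to *f or *h — the one source consistent with every daughter is *f.
Verify the candidate proto-form against each daughter:
Tomirar: start from *nonfaga.
  rule 1 (vowel merger): nonfaga → nonfege
  rule 2: no change — nonfege
  rule 3: no change — nonfege
  rule 4 (vowel merger): nonfege → nunfege
  ⇒ Tomirar nunfege
Esbeli: start from *nonfaga.
  rule 1 (unconditioned shift): nonfaga → nonhaga
  rule 2 (intervocalic lenition): nonhaga → nonhaha
  ⇒ Esbeli nonhaha
Only *nonfaga yields all of Tomirar nunfege, Esbeli nonhaha.

*nonfaga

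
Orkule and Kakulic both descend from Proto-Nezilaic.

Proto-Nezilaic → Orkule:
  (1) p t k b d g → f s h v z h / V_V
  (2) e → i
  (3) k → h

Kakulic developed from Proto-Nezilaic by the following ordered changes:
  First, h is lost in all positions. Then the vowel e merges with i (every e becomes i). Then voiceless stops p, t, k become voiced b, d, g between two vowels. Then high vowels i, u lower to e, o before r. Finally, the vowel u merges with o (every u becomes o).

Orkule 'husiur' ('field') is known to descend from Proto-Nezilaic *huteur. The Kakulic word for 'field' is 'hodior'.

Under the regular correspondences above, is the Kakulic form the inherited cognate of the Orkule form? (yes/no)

Derive the expected Kakulic reflex of *huteur:
Kakulic: *huteur
  huteur → uteur   [h-loss]
  uteur → utiur   [vowel merger]
  utiur → udiur   [intervocalic voicing]
  udiur → udior   [pre-rhotic lowering]
  udior → odior   [vowel merger]
  giving Kakulic odior.
The regular Kakulic reflex would be 'odior', but the attested form is 'hodior'. The correspondence is irregular, so they are not cognates (the Kakulic form has a different source).

no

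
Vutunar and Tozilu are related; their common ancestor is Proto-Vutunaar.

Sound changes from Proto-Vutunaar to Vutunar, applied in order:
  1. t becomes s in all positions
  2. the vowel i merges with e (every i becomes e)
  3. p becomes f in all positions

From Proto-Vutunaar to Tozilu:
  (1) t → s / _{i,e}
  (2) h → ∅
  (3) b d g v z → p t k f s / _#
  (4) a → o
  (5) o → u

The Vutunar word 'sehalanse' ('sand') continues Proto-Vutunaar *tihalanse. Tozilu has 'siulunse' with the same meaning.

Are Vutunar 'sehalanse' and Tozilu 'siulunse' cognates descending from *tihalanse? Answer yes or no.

Derive the expected Tozilu reflex of *tihalanse:
Tozilu: start from *tihalanse.
  rule 1 (palatalisation): tihalanse → sihalanse
  rule 2 (h-loss): sihalanse → sialanse
  rule 3: no change — sialanse
  rule 4 (vowel merger): sialanse → siolonse
  rule 5 (vowel merger): siolonse → siulunse
  ⇒ Tozilu siulunse
Tozilu 'siulunse' matches the regular reflex exactly, so the pair is cognate.

yes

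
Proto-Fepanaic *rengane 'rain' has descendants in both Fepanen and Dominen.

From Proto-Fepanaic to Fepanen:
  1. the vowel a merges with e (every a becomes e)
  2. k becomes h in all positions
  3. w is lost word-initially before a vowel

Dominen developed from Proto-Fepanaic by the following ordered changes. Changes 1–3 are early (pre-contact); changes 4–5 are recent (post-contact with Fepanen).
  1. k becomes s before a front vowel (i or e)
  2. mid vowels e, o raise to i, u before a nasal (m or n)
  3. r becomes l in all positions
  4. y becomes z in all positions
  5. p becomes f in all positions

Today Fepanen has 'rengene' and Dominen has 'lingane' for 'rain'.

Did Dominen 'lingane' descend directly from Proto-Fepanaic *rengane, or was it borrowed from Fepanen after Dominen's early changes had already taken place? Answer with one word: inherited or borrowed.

If inherited, *rengane would pass through all of Dominen's changes:
Dominen: start from *rengane.
  rule 1: no change — rengane
  rule 2 (pre-nasal raising): rengane → ringane
  rule 3 (unconditioned shift): ringane → lingane
  rule 4: no change — lingane
  rule 5: no change — lingane
  ⇒ Dominen lingane
If borrowed from Fepanen 'rengene' after the early changes, it would undergo only the recent ones:
  rule 4 (unconditioned shift): no change (rengene)
  rule 5 (unconditioned shift): no change (rengene)
  ⇒ as a loan: rengene
Dominen 'lingane' matches the inherited outcome exactly, so it is an inherited cognate, not a loan.

inherited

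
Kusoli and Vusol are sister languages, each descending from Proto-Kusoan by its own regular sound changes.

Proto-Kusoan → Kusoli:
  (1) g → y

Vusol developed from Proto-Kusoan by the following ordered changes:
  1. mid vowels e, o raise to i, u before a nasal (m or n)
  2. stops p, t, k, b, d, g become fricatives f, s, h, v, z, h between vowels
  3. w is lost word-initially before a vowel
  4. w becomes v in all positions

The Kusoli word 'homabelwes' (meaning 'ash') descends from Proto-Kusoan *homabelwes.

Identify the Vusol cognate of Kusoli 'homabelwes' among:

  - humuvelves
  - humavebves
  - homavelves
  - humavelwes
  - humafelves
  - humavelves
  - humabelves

humavelves

Vusol: *homabelwes > humabelwes > humavelwes > humavelves  (by pre-nasal raising, intervocalic lenition, unconditioned shift)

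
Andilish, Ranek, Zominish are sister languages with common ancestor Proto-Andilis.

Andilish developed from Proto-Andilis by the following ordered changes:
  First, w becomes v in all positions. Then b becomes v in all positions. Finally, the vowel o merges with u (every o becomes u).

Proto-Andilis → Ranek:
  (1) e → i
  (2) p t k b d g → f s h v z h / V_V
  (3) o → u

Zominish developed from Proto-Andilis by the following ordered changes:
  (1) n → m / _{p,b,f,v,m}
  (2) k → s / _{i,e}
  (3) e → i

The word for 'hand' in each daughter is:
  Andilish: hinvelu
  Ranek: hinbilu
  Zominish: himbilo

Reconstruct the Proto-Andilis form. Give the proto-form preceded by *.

Position 5: Andilish has e, Ranek has i, Zominish has i. Andilish preserves e here (none of its changes turn any other segment into e), so the proto-segment is *e.
Position 3: Andilish has n, Ranek has n, Zominish has m. Andilish preserves n here (none of its changes turn any other segment into n), so the proto-segment is *n.
Continuing position by position gives *hinbelo; check it forward:
Andilish: *hinbelo
  hinbelo (rule 1 does not apply)
  hinbelo → hinvelo   [unconditioned shift]
  hinvelo → hinvelu   [vowel merger]
  giving Andilish hinvelu.
Ranek: *hinbelo
  hinbelo → hinbilo   [vowel merger]
  hinbilo (rule 2 does not apply)
  hinbilo → hinbilu   [vowel merger]
  giving Ranek hinbilu.
Zominish: start from *hinbelo.
  rule 1 (nasal place assimilation): hinbelo → himbelo
  rule 2: no change — himbelo
  rule 3 (vowel merger): himbelo → himbilo
  ⇒ Zominish himbilo
Only *hinbelo yields all of Andilish hinvelu, Ranek hinbilu, Zominish himbilo.

*hinbelo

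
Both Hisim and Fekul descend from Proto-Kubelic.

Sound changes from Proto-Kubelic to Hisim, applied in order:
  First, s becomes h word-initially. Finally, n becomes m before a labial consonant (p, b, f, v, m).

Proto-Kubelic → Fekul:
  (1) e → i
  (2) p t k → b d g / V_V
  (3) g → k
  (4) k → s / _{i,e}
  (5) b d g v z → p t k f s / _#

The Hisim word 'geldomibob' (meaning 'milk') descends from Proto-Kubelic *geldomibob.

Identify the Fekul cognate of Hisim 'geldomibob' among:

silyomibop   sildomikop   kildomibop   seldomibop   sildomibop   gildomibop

sildomibop

Fekul: *geldomibob > gildomibob > kildomibob > sildomibob > sildomibop  (by vowel merger, unconditioned shift, palatalisation, final devoicing)
Only 'sildomibop' matches the regular Fekul development of *geldomibob.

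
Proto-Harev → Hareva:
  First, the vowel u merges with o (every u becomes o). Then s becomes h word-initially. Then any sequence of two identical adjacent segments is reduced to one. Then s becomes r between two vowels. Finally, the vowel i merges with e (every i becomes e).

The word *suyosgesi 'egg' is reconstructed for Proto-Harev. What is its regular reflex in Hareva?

Hareva: *suyosgesi
  suyosgesi → soyosgesi   [vowel merger]
  soyosgesi → hoyosgesi   [debuccalisation]
  hoyosgesi (rule 3 does not apply)
  hoyosgesi → hoyosgeri   [rhotacism]
  hoyosgeri → hoyosgere   [vowel merger]
  giving Hareva hoyosgere.

hoyosgere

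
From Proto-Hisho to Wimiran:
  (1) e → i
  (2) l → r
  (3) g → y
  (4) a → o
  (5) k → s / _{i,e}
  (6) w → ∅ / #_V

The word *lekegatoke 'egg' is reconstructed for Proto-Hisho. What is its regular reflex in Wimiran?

Wimiran: *lekegatoke
  lekegatoke → likigatoki   [vowel merger]
  likigatoki → rikigatoki   [unconditioned shift]
  rikigatoki → rikiyatoki   [unconditioned shift]
  rikiyatoki → rikiyotoki   [vowel merger]
  rikiyotoki → risiyotosi   [palatalisation]
  risiyotosi (rule 6 does not apply)
  giving Wimiran risiyotosi.

risiyotosi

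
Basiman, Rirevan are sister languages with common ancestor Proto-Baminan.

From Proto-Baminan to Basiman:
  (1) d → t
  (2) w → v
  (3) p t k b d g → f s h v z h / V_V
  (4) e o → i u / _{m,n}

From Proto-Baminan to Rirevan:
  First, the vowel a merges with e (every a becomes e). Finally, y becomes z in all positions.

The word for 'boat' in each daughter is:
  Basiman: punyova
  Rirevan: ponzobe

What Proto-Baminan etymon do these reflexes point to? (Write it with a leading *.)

Position 6: Basiman has v, Rirevan has b. Rirevan preserves b here (none of its changes turn any other segment into b), so the proto-segment is *b.
Position 2: Basiman has u, Rirevan has o. Rirevan preserves o here (none of its changes turn any other segment into o), so the proto-segment is *o.
Position 4: Basiman has y, Rirevan has z. Basiman preserves y here (none of its changes turn any other segment into y), so the proto-segment is *y.
This points to *ponyoba. Verify forward in each daughter:
Basiman: *ponyoba
  ponyoba (rule 1 does not apply)
  ponyoba (rule 2 does not apply)
  ponyoba → ponyova   [intervocalic lenition]
  ponyova → punyova   [pre-nasal raising]
  giving Basiman punyova.
Rirevan: start from *ponyoba.
  rule 1 (vowel merger): ponyoba → ponyobe
  rule 2 (unconditioned shift): ponyobe → ponzobe
  ⇒ Rirevan ponzobe
No other proto-form is consistent with every reflex, so the reconstruction is *ponyoba.

*ponyoba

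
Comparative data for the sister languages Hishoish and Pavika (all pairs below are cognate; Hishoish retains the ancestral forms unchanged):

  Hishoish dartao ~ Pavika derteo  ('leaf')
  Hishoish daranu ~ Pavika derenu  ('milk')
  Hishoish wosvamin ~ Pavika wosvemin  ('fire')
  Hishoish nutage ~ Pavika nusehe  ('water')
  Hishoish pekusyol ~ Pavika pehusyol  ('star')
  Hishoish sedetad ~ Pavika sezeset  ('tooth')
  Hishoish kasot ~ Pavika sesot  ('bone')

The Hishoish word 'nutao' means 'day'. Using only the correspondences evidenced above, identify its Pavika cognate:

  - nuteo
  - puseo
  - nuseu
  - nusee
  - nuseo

nutage ~ nusehe, sedetad ~ sezeset — Hishoish t corresponds to Pavika s between vowels (before a back vowel).
dartao ~ derteo — Hishoish a corresponds to Pavika e after a consonant, before a back vowel.
Applying these to Hishoish 'nutao':
  nutao → nusao   (t→s between vowels (before a back vowel))
  nusao → nuseo   (a→e after a consonant, before a back vowel)
So the Pavika cognate is 'nuseo'.

nuseo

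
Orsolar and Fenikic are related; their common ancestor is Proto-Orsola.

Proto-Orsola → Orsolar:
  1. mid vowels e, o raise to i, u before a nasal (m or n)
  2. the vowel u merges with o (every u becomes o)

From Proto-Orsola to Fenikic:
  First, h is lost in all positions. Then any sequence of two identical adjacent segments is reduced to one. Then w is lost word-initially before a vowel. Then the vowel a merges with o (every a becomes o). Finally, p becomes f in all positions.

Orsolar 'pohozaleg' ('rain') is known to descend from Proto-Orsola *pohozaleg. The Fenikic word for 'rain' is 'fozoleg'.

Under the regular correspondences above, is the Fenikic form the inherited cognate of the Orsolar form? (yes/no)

Derive the expected Fenikic reflex of *pohozaleg:
Fenikic: *pohozaleg
  pohozaleg → poozaleg   [h-loss]
  poozaleg → pozaleg   [degemination]
  pozaleg (rule 3 does not apply)
  pozaleg → pozoleg   [vowel merger]
  pozoleg → fozoleg   [unconditioned shift]
  giving Fenikic fozoleg.
Fenikic 'fozoleg' matches the regular reflex exactly, so the pair is cognate.

yes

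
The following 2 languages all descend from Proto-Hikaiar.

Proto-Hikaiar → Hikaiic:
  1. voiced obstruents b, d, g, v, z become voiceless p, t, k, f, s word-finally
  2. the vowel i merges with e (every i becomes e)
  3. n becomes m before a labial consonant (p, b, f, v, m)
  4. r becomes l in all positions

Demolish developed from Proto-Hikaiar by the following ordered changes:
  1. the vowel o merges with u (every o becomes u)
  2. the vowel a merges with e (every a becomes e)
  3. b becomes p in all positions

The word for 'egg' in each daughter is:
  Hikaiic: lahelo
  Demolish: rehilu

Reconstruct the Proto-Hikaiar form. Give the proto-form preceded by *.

Position 1: Hikaiic has l, Demolish has r. Demolish preserves r here (none of its changes turn any other segment into r), so the proto-segment is *r.
Position 2: Hikaiic has a, Demolish has e. Hikaiic preserves a here (none of its changes turn any other segment into a), so the proto-segment is *a.
Position 4: Hikaiic has e, Demolish has i. Demolish preserves i here (none of its changes turn any other segment into i), so the proto-segment is *i.
This points to *rahilo. Verify forward in each daughter:
Hikaiic: *rahilo > rahelo > lahelo  (by vowel merger, unconditioned shift)
Demolish: *rahilo
  rahilo → rahilu   [vowel merger]
  rahilu → rehilu   [vowel merger]
  rehilu (rule 3 does not apply)
  giving Demolish rehilu.
No other proto-form is consistent with every reflex, so the reconstruction is *rahilo.

*rahilo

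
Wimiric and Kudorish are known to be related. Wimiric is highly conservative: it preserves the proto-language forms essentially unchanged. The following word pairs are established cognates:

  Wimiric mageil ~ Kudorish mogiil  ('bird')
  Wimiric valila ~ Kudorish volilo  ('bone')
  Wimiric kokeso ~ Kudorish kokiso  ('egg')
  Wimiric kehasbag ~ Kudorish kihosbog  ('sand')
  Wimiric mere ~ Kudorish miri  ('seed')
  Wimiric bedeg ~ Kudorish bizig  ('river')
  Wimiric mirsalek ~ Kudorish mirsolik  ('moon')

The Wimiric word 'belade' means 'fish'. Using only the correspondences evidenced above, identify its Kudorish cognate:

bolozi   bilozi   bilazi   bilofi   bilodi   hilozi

kokeso ~ kokiso, kehasbag ~ kihosbog — Wimiric e corresponds to Kudorish i after a consonant, before a consonant other than r, m, n, p, b, f, v.
mageil ~ mogiil, valila ~ volilo — Wimiric a corresponds to Kudorish o after a consonant, before a consonant other than r, m, n, p, b, f, v.
bedeg ~ bizig — Wimiric d corresponds to Kudorish z between vowels (before a front vowel).
mere ~ miri — Wimiric e corresponds to Kudorish i word-finally.
Applying these to Wimiric 'belade':
  belade → bilade   (e→i after a consonant, before a consonant other than r, m, n, p, b, f, v)
  bilade → bilode   (a→o after a consonant, before a consonant other than r, m, n, p, b, f, v)
  bilode → biloze   (d→z between vowels (before a front vowel))
  biloze → bilozi   (e→i word-finally)
So the Kudorish cognate is 'bilozi'.

bilozi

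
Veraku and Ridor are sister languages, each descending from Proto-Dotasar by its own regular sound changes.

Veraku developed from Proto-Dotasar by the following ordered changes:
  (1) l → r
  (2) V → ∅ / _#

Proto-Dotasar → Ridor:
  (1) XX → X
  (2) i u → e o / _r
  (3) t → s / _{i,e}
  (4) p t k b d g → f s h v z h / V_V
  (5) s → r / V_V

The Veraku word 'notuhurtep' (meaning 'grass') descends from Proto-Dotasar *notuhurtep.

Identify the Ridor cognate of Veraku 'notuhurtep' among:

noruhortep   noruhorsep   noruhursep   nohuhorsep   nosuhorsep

noruhorsep

Ridor: *notuhurtep > notuhortep > notuhorsep > nosuhorsep > noruhorsep  (by pre-rhotic lowering, palatalisation, intervocalic lenition, rhotacism)
The other candidates each miss or misapply at least one Ridor change.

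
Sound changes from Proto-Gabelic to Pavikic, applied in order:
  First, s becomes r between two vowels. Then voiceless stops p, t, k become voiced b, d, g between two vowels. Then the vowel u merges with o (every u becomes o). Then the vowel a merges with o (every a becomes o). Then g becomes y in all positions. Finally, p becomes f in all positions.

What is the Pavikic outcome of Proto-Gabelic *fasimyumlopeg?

Pavikic: start from *fasimyumlopeg.
  rule 1 (rhotacism): fasimyumlopeg → farimyumlopeg
  rule 2 (intervocalic voicing): farimyumlopeg → farimyumlobeg
  rule 3 (vowel merger): farimyumlobeg → farimyomlobeg
  rule 4 (vowel merger): farimyomlobeg → forimyomlobeg
  rule 5 (unconditioned shift): forimyomlobeg → forimyomlobey
  rule 6: no change — forimyomlobey
  ⇒ Pavikic forimyomlobey

forimyomlobey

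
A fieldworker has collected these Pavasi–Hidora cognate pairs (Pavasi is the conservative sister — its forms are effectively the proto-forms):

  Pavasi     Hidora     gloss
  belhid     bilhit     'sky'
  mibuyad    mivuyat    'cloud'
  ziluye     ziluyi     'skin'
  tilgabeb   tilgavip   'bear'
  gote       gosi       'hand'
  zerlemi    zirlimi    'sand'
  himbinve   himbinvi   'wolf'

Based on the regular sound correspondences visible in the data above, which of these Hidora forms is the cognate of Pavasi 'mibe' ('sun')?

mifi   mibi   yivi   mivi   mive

mivi

tilgabeb ~ tilgavip — Pavasi b corresponds to Hidora v between vowels (before a front vowel).
ziluye ~ ziluyi, gote ~ gosi — Pavasi e corresponds to Hidora i word-finally.
Applying these to Pavasi 'mibe':
  mibe → mive   (b→v between vowels (before a front vowel))
  mive → mivi   (e→i word-finally)
So the Hidora cognate is 'mivi'.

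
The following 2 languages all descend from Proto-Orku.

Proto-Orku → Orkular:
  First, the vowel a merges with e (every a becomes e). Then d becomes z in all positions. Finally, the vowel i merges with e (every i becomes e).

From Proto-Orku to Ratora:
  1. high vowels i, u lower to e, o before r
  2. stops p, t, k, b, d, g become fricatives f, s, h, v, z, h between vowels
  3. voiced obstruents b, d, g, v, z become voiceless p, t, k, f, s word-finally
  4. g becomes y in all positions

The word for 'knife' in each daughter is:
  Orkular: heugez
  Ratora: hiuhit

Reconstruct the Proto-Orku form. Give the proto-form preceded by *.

Position 6: Orkular has z, Ratora has t. Taking the neighbouring segments as reconstructed: Orkular z could go back to *d or *z; Ratora t could go back to *t or *d — the one source consistent with every daughter is *d.
Position 4: Orkular has g, Ratora has h. Orkular preserves g here (none of its changes turn any other segment into g), so the proto-segment is *g.
Verify the candidate proto-form against each daughter:
Orkular: *hiugid
  hiugid (rule 1 does not apply)
  hiugid → hiugiz   [unconditioned shift]
  hiugiz → heugez   [vowel merger]
  giving Orkular heugez.
Ratora: *hiugid > hiuhid > hiuhit  (by intervocalic lenition, final devoicing)
*hiugid is the unique common source.

*hiugid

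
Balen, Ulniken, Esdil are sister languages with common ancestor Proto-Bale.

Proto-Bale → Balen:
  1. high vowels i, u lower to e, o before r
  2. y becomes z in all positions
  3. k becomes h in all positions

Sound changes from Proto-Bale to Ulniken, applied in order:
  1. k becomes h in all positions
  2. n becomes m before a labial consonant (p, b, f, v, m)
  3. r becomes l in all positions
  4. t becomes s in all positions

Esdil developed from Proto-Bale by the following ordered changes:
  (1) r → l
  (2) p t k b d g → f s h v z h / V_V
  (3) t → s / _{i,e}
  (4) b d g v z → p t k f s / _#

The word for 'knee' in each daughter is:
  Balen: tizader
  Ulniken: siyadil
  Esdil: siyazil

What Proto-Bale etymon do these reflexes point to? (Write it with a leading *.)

*tiyadir

Position 1: Balen has t, Ulniken has s, Esdil has s. Balen preserves t here (none of its changes turn any other segment into t), so the proto-segment is *t.
Position 6: Balen has e, Ulniken has i, Esdil has i. Ulniken preserves i here (none of its changes turn any other segment into i), so the proto-segment is *i.
Position 7: Balen has r, Ulniken has l, Esdil has l. Balen preserves r here (none of its changes turn any other segment into r), so the proto-segment is *r.
Verify the candidate proto-form against each daughter:
Balen: start from *tiyadir.
  rule 1 (pre-rhotic lowering): tiyadir → tiyader
  rule 2 (unconditioned shift): tiyader → tizader
  rule 3: no change — tizader
  ⇒ Balen tizader
Ulniken: *tiyadir
  tiyadir (rule 1 does not apply)
  tiyadir (rule 2 does not apply)
  tiyadir → tiyadil   [unconditioned shift]
  tiyadil → siyadil   [unconditioned shift]
  giving Ulniken siyadil.
Esdil: *tiyadir > tiyadil > tiyazil > siyazil  (by unconditioned shift, intervocalic lenition, palatalisation)
Only *tiyadir yields all of Balen tizader, Ulniken siyadil, Esdil siyazil.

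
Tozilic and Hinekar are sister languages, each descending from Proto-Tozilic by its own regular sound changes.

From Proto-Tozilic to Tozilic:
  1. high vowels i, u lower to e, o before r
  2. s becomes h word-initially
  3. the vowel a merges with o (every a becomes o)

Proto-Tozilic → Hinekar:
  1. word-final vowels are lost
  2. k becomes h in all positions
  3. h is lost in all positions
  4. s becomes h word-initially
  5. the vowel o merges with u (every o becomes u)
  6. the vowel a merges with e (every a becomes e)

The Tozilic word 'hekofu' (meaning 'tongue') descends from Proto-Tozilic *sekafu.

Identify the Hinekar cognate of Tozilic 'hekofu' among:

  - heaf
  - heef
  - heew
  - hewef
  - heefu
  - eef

Hinekar: *sekafu > sekaf > sehaf > seaf > heaf > heef  (by apocope, unconditioned shift, h-loss, debuccalisation, vowel merger)

heef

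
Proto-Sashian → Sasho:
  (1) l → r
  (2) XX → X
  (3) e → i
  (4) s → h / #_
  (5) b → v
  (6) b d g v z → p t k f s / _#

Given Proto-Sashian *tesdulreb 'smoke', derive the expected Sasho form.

tisdurif

Sasho: start from *tesdulreb.
  rule 1 (unconditioned shift): tesdulreb → tesdurreb
  rule 2 (degemination): tesdurreb → tesdureb
  rule 3 (vowel merger): tesdureb → tisdurib
  rule 4: no change — tisdurib
  rule 5 (unconditioned shift): tisdurib → tisduriv
  rule 6 (final devoicing): tisduriv → tisdurif
  ⇒ Sasho tisdurif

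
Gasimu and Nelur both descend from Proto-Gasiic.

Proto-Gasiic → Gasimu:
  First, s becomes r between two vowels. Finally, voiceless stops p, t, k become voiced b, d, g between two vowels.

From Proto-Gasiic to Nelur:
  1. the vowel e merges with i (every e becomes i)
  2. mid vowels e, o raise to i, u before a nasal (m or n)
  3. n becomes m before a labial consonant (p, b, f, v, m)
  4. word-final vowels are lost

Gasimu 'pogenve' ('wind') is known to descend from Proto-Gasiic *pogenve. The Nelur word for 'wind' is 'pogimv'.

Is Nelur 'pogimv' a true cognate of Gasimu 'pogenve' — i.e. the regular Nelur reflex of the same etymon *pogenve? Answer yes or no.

yes

Derive the expected Nelur reflex of *pogenve:
Nelur: *pogenve
  pogenve → poginvi   [vowel merger]
  poginvi (rule 2 does not apply)
  poginvi → pogimvi   [nasal place assimilation]
  pogimvi → pogimv   [apocope]
  giving Nelur pogimv.
Nelur 'pogimv' matches the regular reflex exactly, so the pair is cognate.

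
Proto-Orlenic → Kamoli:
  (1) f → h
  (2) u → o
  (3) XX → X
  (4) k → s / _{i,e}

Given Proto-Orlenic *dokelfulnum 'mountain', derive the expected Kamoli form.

doselholnom

Kamoli: *dokelfulnum > dokelhulnum > dokelholnom > doselholnom  (by unconditioned shift, vowel merger, palatalisation)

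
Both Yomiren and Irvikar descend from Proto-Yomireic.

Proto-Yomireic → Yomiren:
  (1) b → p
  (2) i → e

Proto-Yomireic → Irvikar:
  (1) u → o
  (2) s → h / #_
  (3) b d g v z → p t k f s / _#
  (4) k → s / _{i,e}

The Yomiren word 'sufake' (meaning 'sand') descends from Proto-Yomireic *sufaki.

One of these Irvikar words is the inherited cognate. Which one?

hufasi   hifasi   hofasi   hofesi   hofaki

Irvikar: *sufaki
  sufaki → sofaki   [vowel merger]
  sofaki → hofaki   [debuccalisation]
  hofaki (rule 3 does not apply)
  hofaki → hofasi   [palatalisation]
  giving Irvikar hofasi.
Only 'hofasi' matches the regular Irvikar development of *sufaki.

hofasi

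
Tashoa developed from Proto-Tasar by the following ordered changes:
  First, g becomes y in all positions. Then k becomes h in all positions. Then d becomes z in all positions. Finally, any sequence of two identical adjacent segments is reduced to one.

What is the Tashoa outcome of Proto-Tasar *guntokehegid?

Tashoa: *guntokehegid > yuntokeheyid > yuntoheheyid > yuntoheheyiz  (by unconditioned shift, unconditioned shift, unconditioned shift)

yuntoheheyiz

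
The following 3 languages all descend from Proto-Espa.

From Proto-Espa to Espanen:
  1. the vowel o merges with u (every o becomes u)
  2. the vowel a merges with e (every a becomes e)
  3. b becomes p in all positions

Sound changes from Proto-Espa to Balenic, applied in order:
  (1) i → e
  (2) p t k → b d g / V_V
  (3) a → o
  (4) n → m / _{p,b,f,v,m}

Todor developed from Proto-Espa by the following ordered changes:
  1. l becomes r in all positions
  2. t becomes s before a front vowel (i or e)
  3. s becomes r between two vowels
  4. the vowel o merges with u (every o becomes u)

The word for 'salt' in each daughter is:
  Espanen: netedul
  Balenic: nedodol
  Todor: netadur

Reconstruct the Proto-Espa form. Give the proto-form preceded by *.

Position 6: Espanen has u, Balenic has o, Todor has u. Taking the neighbouring segments as reconstructed: Espanen u could go back to *o or *u; Balenic o could go back to *a or *o; Todor u could go back to *o or *u — the one source consistent with every daughter is *o.
Position 4: Espanen has e, Balenic has o, Todor has a. Todor preserves a here (none of its changes turn any other segment into a), so the proto-segment is *a.
Continuing position by position gives *netadol; check it forward:
Espanen: *netadol
  netadol → netadul   [vowel merger]
  netadul → netedul   [vowel merger]
  netedul (rule 3 does not apply)
  giving Espanen netedul.
Balenic: start from *netadol.
  rule 1: no change — netadol
  rule 2 (intervocalic voicing): netadol → nedadol
  rule 3 (vowel merger): nedadol → nedodol
  rule 4: no change — nedodol
  ⇒ Balenic nedodol
Todor: *netadol > netador > netadur  (by unconditioned shift, vowel merger)
No other proto-form is consistent with every reflex, so the reconstruction is *netadol.

*netadol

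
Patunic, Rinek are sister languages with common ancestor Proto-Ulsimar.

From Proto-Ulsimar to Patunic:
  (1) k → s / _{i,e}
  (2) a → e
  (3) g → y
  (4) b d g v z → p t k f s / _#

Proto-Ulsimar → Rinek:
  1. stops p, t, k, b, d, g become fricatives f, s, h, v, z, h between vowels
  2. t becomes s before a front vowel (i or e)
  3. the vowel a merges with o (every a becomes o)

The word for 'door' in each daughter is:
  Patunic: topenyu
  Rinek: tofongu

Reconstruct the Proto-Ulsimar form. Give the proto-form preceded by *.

Position 6: Patunic has y, Rinek has g. Rinek preserves g here (none of its changes turn any other segment into g), so the proto-segment is *g.
Position 3: Patunic has p, Rinek has f. Taking the neighbouring segments as reconstructed: Patunic p can only go back to *p; Rinek f could go back to *p or *f — the one source consistent with every daughter is *p.
This points to *topangu. Verify forward in each daughter:
Patunic: *topangu
  topangu (rule 1 does not apply)
  topangu → topengu   [vowel merger]
  topengu → topenyu   [unconditioned shift]
  topenyu (rule 4 does not apply)
  giving Patunic topenyu.
Rinek: *topangu
  topangu → tofangu   [intervocalic lenition]
  tofangu (rule 2 does not apply)
  tofangu → tofongu   [vowel merger]
  giving Rinek tofongu.
No other proto-form is consistent with every reflex, so the reconstruction is *topangu.

*topangu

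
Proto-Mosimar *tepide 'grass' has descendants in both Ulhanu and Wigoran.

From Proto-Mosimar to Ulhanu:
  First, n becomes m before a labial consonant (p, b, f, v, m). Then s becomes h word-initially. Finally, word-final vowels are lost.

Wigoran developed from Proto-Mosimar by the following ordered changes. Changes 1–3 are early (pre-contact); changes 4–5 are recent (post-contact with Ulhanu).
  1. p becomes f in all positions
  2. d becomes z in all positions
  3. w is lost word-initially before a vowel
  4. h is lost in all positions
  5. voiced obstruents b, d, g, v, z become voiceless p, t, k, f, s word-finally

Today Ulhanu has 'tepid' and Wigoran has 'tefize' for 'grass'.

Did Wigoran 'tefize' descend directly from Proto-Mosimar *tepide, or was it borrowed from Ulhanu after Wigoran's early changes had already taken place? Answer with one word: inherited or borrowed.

inherited

If inherited, *tepide would pass through all of Wigoran's changes:
Wigoran: *tepide
  tepide → tefide   [unconditioned shift]
  tefide → tefize   [unconditioned shift]
  tefize (rule 3 does not apply)
  tefize (rule 4 does not apply)
  tefize (rule 5 does not apply)
  giving Wigoran tefize.
If borrowed from Ulhanu 'tepid' after the early changes, it would undergo only the recent ones:
  rule 4 (h-loss): no change (tepid)
  rule 5 (final devoicing): tepid → tepit
  ⇒ as a loan: tepit
Wigoran 'tefize' matches the inherited outcome exactly, so it is an inherited cognate, not a loan.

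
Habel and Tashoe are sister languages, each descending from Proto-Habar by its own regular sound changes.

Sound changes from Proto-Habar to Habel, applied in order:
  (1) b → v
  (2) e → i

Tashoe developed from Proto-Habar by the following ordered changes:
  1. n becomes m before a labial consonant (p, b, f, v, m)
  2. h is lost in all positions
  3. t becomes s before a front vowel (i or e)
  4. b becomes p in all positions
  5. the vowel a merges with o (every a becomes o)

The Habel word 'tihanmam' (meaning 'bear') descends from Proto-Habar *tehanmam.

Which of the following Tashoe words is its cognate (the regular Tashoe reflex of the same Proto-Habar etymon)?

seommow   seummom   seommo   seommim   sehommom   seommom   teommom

Tashoe: *tehanmam > tehammam > teammam > seammam > seommom  (by nasal place assimilation, h-loss, palatalisation, vowel merger)

seommom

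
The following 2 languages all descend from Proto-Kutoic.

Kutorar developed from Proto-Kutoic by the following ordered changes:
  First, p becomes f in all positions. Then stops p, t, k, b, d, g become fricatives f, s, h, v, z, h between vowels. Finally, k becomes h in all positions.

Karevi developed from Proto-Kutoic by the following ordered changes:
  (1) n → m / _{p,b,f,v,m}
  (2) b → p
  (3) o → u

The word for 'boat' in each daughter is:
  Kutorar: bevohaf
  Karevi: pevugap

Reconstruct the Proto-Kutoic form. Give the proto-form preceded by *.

*bevogap

Position 7: Kutorar has f, Karevi has p. Taking the neighbouring segments as reconstructed: Kutorar f could go back to *p or *f; Karevi p could go back to *p or *b — the one source consistent with every daughter is *p.
Position 4: Kutorar has o, Karevi has u. Kutorar preserves o here (none of its changes turn any other segment into o), so the proto-segment is *o.
Continuing position by position gives *bevogap; check it forward:
Kutorar: *bevogap
  bevogap → bevogaf   [unconditioned shift]
  bevogaf → bevohaf   [intervocalic lenition]
  bevohaf (rule 3 does not apply)
  giving Kutorar bevohaf.
Karevi: start from *bevogap.
  rule 1: no change — bevogap
  rule 2 (unconditioned shift): bevogap → pevogap
  rule 3 (vowel merger): pevogap → pevugap
  ⇒ Karevi pevugap
*bevogap is the unique common source.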